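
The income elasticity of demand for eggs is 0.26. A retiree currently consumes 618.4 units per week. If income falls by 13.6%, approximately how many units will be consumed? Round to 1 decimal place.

596.5

%ΔQ ≈ η × %ΔI = 0.26 × (-13.6%) = -3.536%.
New Q ≈ 618.4 × (1 − 0.03536) = 596.5.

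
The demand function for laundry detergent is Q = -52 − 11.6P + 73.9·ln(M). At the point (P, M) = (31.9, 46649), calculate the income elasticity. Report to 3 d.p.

0.198

At P = 31.9, M = 46649: Q = 372.415.
Holding P constant, ∂Q/∂M = 73.9/M = 0.00158417.
η_M = (∂Q/∂M)·(M/Q) = 0.00158417 × (46649/372.415) = 0.198.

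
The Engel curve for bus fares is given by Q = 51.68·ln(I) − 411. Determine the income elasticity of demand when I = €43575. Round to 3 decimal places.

At I = 43575: Q = 141.058.
dQ/dI = 51.68/I = 0.001186 at this income.
η = (dQ/dI)·(I/Q) = 0.001186 × (43575/141.058) = 0.366.

0.366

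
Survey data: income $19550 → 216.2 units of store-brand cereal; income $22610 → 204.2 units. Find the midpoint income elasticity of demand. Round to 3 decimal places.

-0.393

ΔQ = 204.2 − 216.2 = -12; midpoint Q̄ = (216.2 + 204.2)/2 = 210.2.
ΔI = 22610 − 19550 = 3060; midpoint Ī = (19550 + 22610)/2 = 21080.
η = (ΔQ/Q̄) ÷ (ΔI/Ī) = (-12/210.2) ÷ (3060/21080) = -0.393.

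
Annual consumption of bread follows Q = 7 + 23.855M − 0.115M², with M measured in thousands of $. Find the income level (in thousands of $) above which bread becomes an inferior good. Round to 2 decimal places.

dQ/dM = 23.855 − 0.23M.
The good is inferior where dQ/dM < 0. Setting dQ/dM = 0 gives M = 23.855 / 0.23 = 103.72.

103.72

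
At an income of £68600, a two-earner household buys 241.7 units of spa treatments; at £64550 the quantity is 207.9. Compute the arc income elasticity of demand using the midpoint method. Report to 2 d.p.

ΔQ = 207.9 − 241.7 = -33.8; midpoint Q̄ = (241.7 + 207.9)/2 = 224.8.
ΔI = 64550 − 68600 = -4050; midpoint Ī = (68600 + 64550)/2 = 66575.
η = (ΔQ/Q̄) ÷ (ΔI/Ī) = (-33.8/224.8) ÷ (-4050/66575) = 2.47.

2.47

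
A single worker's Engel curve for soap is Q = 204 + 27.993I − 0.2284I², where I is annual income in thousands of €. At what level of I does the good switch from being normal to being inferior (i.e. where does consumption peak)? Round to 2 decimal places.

dQ/dI = 27.993 − 0.4568I.
The good is inferior where dQ/dI < 0. Setting dQ/dI = 0 gives I = 27.993 / 0.4568 = 61.28.

61.28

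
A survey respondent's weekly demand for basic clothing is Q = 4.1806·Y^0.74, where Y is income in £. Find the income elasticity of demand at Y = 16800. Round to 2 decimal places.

0.74

For Q = A·Y^β the income elasticity is constant and equal to β.
Here β = 0.74, so η = 0.74.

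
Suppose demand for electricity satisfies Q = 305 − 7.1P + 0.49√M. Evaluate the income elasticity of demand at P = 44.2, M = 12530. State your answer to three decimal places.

At P = 44.2, M = 12530: Q = 46.029.
Holding P constant, ∂Q/∂M = 0.49/(2√M) = 0.00218872.
η_M = (∂Q/∂M)·(M/Q) = 0.00218872 × (12530/46.029) = 0.596.

0.596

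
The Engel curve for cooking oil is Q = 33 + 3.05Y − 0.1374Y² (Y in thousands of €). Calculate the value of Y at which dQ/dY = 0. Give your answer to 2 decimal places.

dQ/dY = 3.05 − 0.2748Y.
The good is inferior where dQ/dY < 0. Setting dQ/dY = 0 gives Y = 3.05 / 0.2748 = 11.10.

11.10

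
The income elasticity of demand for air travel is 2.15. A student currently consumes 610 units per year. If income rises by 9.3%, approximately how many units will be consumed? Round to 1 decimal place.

%ΔQ ≈ η × %ΔI = 2.15 × 9.3% = 19.995%.
New Q ≈ 610 × (1 + 0.19995) = 732.0.

732.0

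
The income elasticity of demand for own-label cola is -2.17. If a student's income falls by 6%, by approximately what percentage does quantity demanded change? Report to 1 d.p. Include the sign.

%ΔQ ≈ η × %ΔI = -2.17 × (-6%) = 13.0%.

13.0%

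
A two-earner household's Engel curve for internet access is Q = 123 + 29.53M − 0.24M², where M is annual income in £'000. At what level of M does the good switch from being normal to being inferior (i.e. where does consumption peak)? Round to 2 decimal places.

dQ/dM = 29.53 − 0.48M.
The good is inferior where dQ/dM < 0. Setting dQ/dM = 0 gives M = 29.53 / 0.48 = 61.52.

61.52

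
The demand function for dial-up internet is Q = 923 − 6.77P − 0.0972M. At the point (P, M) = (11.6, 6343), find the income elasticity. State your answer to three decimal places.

-2.705

At P = 11.6, M = 6343: Q = 227.928.
Holding P constant, ∂Q/∂M = −0.0972.
η_M = (∂Q/∂M)·(M/Q) = -0.0972 × (6343/227.928) = -2.705.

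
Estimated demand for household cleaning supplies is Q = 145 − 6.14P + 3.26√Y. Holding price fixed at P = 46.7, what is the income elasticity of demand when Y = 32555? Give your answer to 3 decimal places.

At P = 46.7, Y = 32555: Q = 446.464.
Holding P constant, ∂Q/∂Y = 3.26/(2√Y) = 0.00903397.
η_Y = (∂Q/∂Y)·(Y/Q) = 0.00903397 × (32555/446.464) = 0.659.

0.659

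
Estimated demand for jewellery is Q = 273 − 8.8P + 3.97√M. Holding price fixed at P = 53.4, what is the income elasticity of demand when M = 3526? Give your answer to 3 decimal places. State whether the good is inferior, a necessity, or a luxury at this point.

At P = 53.4, M = 3526: Q = 38.819.
Holding P constant, ∂Q/∂M = 3.97/(2√M) = 0.0334287.
η_M = (∂Q/∂M)·(M/Q) = 0.0334287 × (3526/38.819) = 3.036.
Since η > 1, this is a luxury.

3.036 (luxury)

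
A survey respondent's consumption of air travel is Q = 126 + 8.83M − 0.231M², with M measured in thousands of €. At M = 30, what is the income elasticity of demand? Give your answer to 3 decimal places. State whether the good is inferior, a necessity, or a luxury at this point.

-0.825 (inferior good)

At M = 30: Q = 183.0000.
dQ/dM = 8.83 − 0.462M = -5.03000.
η = (dQ/dM)·(M/Q) = -5.03000 × (30/183.0000) = -0.825.
η < 0 ⇒ inferior good.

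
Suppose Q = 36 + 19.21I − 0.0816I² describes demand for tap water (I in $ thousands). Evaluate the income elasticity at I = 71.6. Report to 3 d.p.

At I = 71.6: Q = 993.1087.
dQ/dI = 19.21 − 0.1632I = 7.52488.
η = (dQ/dI)·(I/Q) = 7.52488 × (71.6/993.1087) = 0.543.

0.543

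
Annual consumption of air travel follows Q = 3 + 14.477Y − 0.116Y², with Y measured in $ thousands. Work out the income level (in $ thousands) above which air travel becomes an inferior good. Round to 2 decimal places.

dQ/dY = 14.477 − 0.232Y.
The good is inferior where dQ/dY < 0. Setting dQ/dY = 0 gives Y = 14.477 / 0.232 = 62.40.

62.40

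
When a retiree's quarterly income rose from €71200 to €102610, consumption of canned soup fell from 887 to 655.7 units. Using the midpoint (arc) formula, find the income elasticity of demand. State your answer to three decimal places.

ΔQ = 655.7 − 887 = -231.3; midpoint Q̄ = (887 + 655.7)/2 = 771.35.
ΔI = 102610 − 71200 = 31410; midpoint Ī = (71200 + 102610)/2 = 86905.
η = (ΔQ/Q̄) ÷ (ΔI/Ī) = (-231.3/771.35) ÷ (31410/86905) = -0.830.

-0.830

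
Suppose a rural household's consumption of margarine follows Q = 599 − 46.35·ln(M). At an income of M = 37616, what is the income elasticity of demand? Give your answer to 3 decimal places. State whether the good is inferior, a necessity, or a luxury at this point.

-0.419 (inferior good)

At M = 37616: Q = 110.694.
dQ/dM = -46.35/M = -0.00123219 at this income.
η = (dQ/dM)·(M/Q) = -0.00123219 × (37616/110.694) = -0.419.
Since η < 0, the good is an inferior good.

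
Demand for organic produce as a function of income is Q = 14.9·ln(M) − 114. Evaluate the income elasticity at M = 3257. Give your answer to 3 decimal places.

2.285

At M = 3257: Q = 6.520.
dQ/dM = 14.9/M = 0.00457476 at this income.
η = (dQ/dM)·(M/Q) = 0.00457476 × (3257/6.520) = 2.285.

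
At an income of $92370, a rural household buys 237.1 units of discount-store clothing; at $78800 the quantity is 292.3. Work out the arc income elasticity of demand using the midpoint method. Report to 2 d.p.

ΔQ = 292.3 − 237.1 = 55.2; midpoint Q̄ = (237.1 + 292.3)/2 = 264.7.
ΔI = 78800 − 92370 = -13570; midpoint Ī = (92370 + 78800)/2 = 85585.
η = (ΔQ/Q̄) ÷ (ΔI/Ī) = (55.2/264.7) ÷ (-13570/85585) = -1.32.

-1.32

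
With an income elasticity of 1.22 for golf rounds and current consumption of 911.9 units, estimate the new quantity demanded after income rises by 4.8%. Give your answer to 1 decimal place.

%ΔQ ≈ η × %ΔI = 1.22 × 4.8% = 5.856%.
New Q ≈ 911.9 × (1 + 0.05856) = 965.3.

965.3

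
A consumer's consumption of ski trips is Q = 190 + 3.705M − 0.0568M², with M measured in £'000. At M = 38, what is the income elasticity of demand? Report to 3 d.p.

At M = 38: Q = 248.7708.
dQ/dM = 3.705 − 0.1136M = -0.61180.
η = (dQ/dM)·(M/Q) = -0.61180 × (38/248.7708) = -0.093.

-0.093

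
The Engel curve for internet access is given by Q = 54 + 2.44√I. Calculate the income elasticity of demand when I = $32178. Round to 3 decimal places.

At I = 32178: Q = 491.693.
dQ/dI = 2.44/(2√I) = 0.00680112 at this income.
η = (dQ/dI)·(I/Q) = 0.00680112 × (32178/491.693) = 0.445.

0.445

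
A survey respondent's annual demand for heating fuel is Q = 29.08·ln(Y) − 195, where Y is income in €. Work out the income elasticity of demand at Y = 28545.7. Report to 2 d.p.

At Y = 28545.7: Q = 103.339.
dQ/dY = 29.08/Y = 0.00101872 at this income.
η = (dQ/dY)·(Y/Q) = 0.00101872 × (28545.7/103.339) = 0.28.

0.28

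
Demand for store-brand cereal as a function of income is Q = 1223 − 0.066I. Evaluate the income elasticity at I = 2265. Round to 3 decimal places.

-0.139

At I = 2265: Q = 1073.510.
dQ/dI = −0.066.
η = (dQ/dI)·(I/Q) = -0.066 × (2265/1073.510) = -0.139.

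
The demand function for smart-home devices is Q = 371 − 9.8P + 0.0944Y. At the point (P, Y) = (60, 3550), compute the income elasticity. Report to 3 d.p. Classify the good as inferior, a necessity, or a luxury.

At P = 60, Y = 3550: Q = 118.120.
Holding P constant, ∂Q/∂Y = 0.0944.
η_Y = (∂Q/∂Y)·(Y/Q) = 0.0944 × (3550/118.120) = 2.837.
Since η > 1, this is a luxury.

2.837 (luxury)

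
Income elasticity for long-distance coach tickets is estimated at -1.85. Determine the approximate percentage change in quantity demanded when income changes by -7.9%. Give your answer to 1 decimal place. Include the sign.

14.6%

%ΔQ ≈ η × %ΔI = -1.85 × (-7.9%) = 14.6%.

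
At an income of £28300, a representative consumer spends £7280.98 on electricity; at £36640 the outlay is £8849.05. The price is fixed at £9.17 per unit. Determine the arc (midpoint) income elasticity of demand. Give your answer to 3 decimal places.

0.757

With a constant price, Q₁ = 7280.98/9.17 = 794.000 and Q₂ = 8849.05/9.17 = 965.000 (equivalently, work directly with expenditure since P cancels).
Midpoint %ΔQ = (8849.05 − 7280.98)/8065.02 = 0.19443; midpoint %ΔI = (36640 − 28300)/32470 = 0.25685.
η = 0.19443 / 0.25685 = 0.757.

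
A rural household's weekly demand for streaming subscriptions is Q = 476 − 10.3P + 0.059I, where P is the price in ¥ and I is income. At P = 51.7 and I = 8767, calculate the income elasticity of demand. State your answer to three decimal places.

1.123

At P = 51.7, I = 8767: Q = 460.743.
Holding P constant, ∂Q/∂I = 0.059.
η_I = (∂Q/∂I)·(I/Q) = 0.059 × (8767/460.743) = 1.123.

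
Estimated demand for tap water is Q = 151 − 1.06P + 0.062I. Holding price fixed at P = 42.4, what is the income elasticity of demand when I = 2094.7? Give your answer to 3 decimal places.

At P = 42.4, I = 2094.7: Q = 235.927.
Holding P constant, ∂Q/∂I = 0.062.
η_I = (∂Q/∂I)·(I/Q) = 0.062 × (2094.7/235.927) = 0.550.

0.550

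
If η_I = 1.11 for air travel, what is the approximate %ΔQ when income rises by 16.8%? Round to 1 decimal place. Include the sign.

%ΔQ ≈ η × %ΔI = 1.11 × 16.8% = 18.6%.

18.6%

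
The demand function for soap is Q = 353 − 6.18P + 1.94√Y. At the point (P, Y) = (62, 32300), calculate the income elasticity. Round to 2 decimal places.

0.55

At P = 62, Y = 32300: Q = 318.501.
Holding P constant, ∂Q/∂Y = 1.94/(2√Y) = 0.00539722.
η_Y = (∂Q/∂Y)·(Y/Q) = 0.00539722 × (32300/318.501) = 0.55.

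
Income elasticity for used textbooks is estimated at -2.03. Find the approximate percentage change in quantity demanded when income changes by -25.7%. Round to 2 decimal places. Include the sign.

%ΔQ ≈ η × %ΔI = -2.03 × (-25.7%) = 52.17%.

52.17%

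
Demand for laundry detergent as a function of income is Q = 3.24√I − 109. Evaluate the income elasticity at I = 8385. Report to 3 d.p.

0.790

At I = 8385: Q = 187.686.
dQ/dI = 3.24/(2√I) = 0.0176915 at this income.
η = (dQ/dI)·(I/Q) = 0.0176915 × (8385/187.686) = 0.790.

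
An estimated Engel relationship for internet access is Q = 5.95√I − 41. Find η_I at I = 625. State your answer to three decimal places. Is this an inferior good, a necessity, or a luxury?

At I = 625: Q = 107.750.
dQ/dI = 5.95/(2√I) = 0.119 at this income.
η = (dQ/dI)·(I/Q) = 0.119 × (625/107.750) = 0.690.
Since 0 < η < 1, the good is a necessity.

0.690 (necessity)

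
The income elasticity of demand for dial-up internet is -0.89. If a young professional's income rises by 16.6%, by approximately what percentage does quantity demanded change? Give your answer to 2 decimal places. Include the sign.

-14.77%

%ΔQ ≈ η × %ΔI = -0.89 × 16.6% = -14.77%.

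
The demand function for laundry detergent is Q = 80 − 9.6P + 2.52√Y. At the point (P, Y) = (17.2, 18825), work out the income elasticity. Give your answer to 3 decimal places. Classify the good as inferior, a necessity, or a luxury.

At P = 17.2, Y = 18825: Q = 260.635.
Holding P constant, ∂Q/∂Y = 2.52/(2√Y) = 0.00918339.
η_Y = (∂Q/∂Y)·(Y/Q) = 0.00918339 × (18825/260.635) = 0.663.
Since 0 < η < 1, this is a necessity.

0.663 (necessity)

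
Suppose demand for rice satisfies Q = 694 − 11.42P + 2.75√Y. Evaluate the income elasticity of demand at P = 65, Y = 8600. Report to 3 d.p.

At P = 65, Y = 8600: Q = 206.725.
Holding P constant, ∂Q/∂Y = 2.75/(2√Y) = 0.014827.
η_Y = (∂Q/∂Y)·(Y/Q) = 0.014827 × (8600/206.725) = 0.617.

0.617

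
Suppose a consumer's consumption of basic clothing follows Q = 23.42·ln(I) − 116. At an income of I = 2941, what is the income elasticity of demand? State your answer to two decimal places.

At I = 2941: Q = 71.044.
dQ/dI = 23.42/I = 0.00796328 at this income.
η = (dQ/dI)·(I/Q) = 0.00796328 × (2941/71.044) = 0.33.

0.33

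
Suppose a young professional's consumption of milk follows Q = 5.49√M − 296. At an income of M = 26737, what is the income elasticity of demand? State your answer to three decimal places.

At M = 26737: Q = 601.695.
dQ/dM = 5.49/(2√M) = 0.0167875 at this income.
η = (dQ/dM)·(M/Q) = 0.0167875 × (26737/601.695) = 0.746.

0.746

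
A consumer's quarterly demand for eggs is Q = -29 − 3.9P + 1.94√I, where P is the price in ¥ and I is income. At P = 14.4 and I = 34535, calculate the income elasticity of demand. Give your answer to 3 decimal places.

At P = 14.4, I = 34535: Q = 275.362.
Holding P constant, ∂Q/∂I = 1.94/(2√I) = 0.00521966.
η_I = (∂Q/∂I)·(I/Q) = 0.00521966 × (34535/275.362) = 0.655.

0.655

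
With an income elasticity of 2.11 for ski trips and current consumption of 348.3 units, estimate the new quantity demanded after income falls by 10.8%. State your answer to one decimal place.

%ΔQ ≈ η × %ΔI = 2.11 × (-10.8%) = -22.788%.
New Q ≈ 348.3 × (1 − 0.22788) = 268.9.

268.9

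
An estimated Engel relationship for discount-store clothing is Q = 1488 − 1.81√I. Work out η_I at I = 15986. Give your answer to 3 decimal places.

At I = 15986: Q = 1259.151.
dQ/dI = -1.81/(2√I) = -0.00715779 at this income.
η = (dQ/dI)·(I/Q) = -0.00715779 × (15986/1259.151) = -0.091.

-0.091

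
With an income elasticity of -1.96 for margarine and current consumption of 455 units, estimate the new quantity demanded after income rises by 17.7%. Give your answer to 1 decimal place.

297.2

%ΔQ ≈ η × %ΔI = -1.96 × 17.7% = -34.692%.
New Q ≈ 455 × (1 − 0.34692) = 297.2.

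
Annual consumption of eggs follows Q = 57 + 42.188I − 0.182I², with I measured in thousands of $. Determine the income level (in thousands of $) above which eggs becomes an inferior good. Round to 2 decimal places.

115.90

dQ/dI = 42.188 − 0.364I.
The good is inferior where dQ/dI < 0. Setting dQ/dI = 0 gives I = 42.188 / 0.364 = 115.90.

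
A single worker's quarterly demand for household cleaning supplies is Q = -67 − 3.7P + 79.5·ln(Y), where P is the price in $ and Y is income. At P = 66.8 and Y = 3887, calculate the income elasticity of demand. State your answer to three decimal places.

0.232

At P = 66.8, Y = 3887: Q = 342.939.
Holding P constant, ∂Q/∂Y = 79.5/Y = 0.0204528.
η_Y = (∂Q/∂Y)·(Y/Q) = 0.0204528 × (3887/342.939) = 0.232.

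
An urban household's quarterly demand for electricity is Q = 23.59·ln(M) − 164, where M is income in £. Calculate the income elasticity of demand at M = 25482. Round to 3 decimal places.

0.313

At M = 25482: Q = 75.338.
dQ/dM = 23.59/M = 0.000925752 at this income.
η = (dQ/dM)·(M/Q) = 0.000925752 × (25482/75.338) = 0.313.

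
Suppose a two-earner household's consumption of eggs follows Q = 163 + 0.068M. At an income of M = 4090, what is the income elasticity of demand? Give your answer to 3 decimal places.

At M = 4090: Q = 441.120.
dQ/dM = 0.068.
η = (dQ/dM)·(M/Q) = 0.068 × (4090/441.120) = 0.630.

0.630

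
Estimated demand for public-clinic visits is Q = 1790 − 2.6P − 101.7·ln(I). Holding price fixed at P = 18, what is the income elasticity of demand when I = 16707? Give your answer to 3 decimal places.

-0.135

At P = 18, I = 16707: Q = 754.312.
Holding P constant, ∂Q/∂I = -101.7/I = -0.00608727.
η_I = (∂Q/∂I)·(I/Q) = -0.00608727 × (16707/754.312) = -0.135.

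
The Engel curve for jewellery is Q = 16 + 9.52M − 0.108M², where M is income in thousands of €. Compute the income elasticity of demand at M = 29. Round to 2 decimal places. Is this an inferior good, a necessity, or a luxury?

At M = 29: Q = 201.2520.
dQ/dM = 9.52 − 0.216M = 3.25600.
η = (dQ/dM)·(M/Q) = 3.25600 × (29/201.2520) = 0.47.
0 < η < 1 ⇒ necessity.

0.47 (necessity)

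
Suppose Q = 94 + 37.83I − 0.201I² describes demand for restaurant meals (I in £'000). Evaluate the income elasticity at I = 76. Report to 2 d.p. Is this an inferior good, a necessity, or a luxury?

0.31 (necessity)

At I = 76: Q = 1808.1040.
dQ/dI = 37.83 − 0.402I = 7.27800.
η = (dQ/dI)·(I/Q) = 7.27800 × (76/1808.1040) = 0.31.
0 < η < 1 ⇒ necessity.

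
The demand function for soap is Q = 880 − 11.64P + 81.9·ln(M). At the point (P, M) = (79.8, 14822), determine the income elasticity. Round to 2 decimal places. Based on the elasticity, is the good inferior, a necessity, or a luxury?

0.11 (necessity)

At P = 79.8, M = 14822: Q = 737.685.
Holding P constant, ∂Q/∂M = 81.9/M = 0.00552557.
η_M = (∂Q/∂M)·(M/Q) = 0.00552557 × (14822/737.685) = 0.11.
Since 0 < η < 1, this is a necessity.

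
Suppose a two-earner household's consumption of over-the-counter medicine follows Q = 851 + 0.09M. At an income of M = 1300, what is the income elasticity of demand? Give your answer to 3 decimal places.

0.121

At M = 1300: Q = 968.000.
dQ/dM = 0.09.
η = (dQ/dM)·(M/Q) = 0.09 × (1300/968.000) = 0.121.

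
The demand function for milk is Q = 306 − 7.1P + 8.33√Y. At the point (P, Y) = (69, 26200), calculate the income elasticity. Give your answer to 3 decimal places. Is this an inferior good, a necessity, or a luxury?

At P = 69, Y = 26200: Q = 1164.428.
Holding P constant, ∂Q/∂Y = 8.33/(2√Y) = 0.0257315.
η_Y = (∂Q/∂Y)·(Y/Q) = 0.0257315 × (26200/1164.428) = 0.579.
Since 0 < η < 1, this is a necessity.

0.579 (necessity)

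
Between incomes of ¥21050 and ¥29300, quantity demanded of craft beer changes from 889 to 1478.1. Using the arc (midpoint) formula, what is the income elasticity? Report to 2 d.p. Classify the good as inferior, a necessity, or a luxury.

ΔQ = 1478.1 − 889 = 589.1; midpoint Q̄ = (889 + 1478.1)/2 = 1183.55.
ΔI = 29300 − 21050 = 8250; midpoint Ī = (21050 + 29300)/2 = 25175.
η = (ΔQ/Q̄) ÷ (ΔI/Ī) = (589.1/1183.55) ÷ (8250/25175) = 1.52.
η > 1 ⇒ luxury.

1.52 (luxury)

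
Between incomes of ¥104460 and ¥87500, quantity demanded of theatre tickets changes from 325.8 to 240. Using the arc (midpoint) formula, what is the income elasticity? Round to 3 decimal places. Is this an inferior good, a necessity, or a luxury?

ΔQ = 240 − 325.8 = -85.8; midpoint Q̄ = (325.8 + 240)/2 = 282.9.
ΔI = 87500 − 104460 = -16960; midpoint Ī = (104460 + 87500)/2 = 95980.
η = (ΔQ/Q̄) ÷ (ΔI/Ī) = (-85.8/282.9) ÷ (-16960/95980) = 1.716.
η > 1 ⇒ luxury.

1.716 (luxury)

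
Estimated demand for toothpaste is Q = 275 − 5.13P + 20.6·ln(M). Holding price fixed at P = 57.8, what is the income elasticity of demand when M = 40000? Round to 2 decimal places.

0.10

At P = 57.8, M = 40000: Q = 196.777.
Holding P constant, ∂Q/∂M = 20.6/M = 0.000515.
η_M = (∂Q/∂M)·(M/Q) = 0.000515 × (40000/196.777) = 0.10.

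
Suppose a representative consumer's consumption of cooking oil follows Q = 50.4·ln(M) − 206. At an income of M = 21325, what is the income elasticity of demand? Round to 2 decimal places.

At M = 21325: Q = 296.369.
dQ/dM = 50.4/M = 0.00236342 at this income.
η = (dQ/dM)·(M/Q) = 0.00236342 × (21325/296.369) = 0.17.

0.17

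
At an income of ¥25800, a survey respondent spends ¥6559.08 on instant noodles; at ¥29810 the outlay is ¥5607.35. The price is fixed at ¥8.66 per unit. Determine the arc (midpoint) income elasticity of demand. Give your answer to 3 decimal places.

-1.085

With a constant price, Q₁ = 6559.08/8.66 = 757.400 and Q₂ = 5607.35/8.66 = 647.500 (equivalently, work directly with expenditure since P cancels).
Midpoint %ΔQ = (5607.35 − 6559.08)/6083.22 = -0.15645; midpoint %ΔI = (29810 − 25800)/27805 = 0.14422.
η = -0.15645 / 0.14422 = -1.085.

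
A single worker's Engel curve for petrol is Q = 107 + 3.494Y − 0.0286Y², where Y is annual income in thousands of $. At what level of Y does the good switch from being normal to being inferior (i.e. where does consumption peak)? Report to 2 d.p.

61.08

dQ/dY = 3.494 − 0.0572Y.
The good is inferior where dQ/dY < 0. Setting dQ/dY = 0 gives Y = 3.494 / 0.0572 = 61.08.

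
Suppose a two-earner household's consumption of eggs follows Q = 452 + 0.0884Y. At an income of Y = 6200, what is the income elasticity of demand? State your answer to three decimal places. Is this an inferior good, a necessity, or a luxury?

At Y = 6200: Q = 1000.080.
dQ/dY = 0.0884.
η = (dQ/dY)·(Y/Q) = 0.0884 × (6200/1000.080) = 0.548.
Since 0 < η < 1, the good is a necessity.

0.548 (necessity)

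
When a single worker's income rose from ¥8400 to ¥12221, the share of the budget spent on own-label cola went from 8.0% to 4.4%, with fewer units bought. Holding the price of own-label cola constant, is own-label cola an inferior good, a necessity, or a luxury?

Quantity demanded falls as income rises, so η < 0.

inferior good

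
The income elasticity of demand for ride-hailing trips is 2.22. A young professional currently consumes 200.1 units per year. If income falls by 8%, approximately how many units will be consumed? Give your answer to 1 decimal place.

164.6

%ΔQ ≈ η × %ΔI = 2.22 × (-8%) = -17.76%.
New Q ≈ 200.1 × (1 − 0.1776) = 164.6.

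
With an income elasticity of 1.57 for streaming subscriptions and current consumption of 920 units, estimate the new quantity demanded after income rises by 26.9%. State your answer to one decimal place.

%ΔQ ≈ η × %ΔI = 1.57 × 26.9% = 42.233%.
New Q ≈ 920 × (1 + 0.42233) = 1308.5.

1308.5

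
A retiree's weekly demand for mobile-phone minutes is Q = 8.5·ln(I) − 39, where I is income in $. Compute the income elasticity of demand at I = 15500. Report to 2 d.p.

0.20

At I = 15500: Q = 43.013.
dQ/dI = 8.5/I = 0.000548387 at this income.
η = (dQ/dI)·(I/Q) = 0.000548387 × (15500/43.013) = 0.20.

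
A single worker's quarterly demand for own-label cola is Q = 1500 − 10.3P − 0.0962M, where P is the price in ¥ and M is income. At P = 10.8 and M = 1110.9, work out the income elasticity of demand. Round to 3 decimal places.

At P = 10.8, M = 1110.9: Q = 1281.891.
Holding P constant, ∂Q/∂M = −0.0962.
η_M = (∂Q/∂M)·(M/Q) = -0.0962 × (1110.9/1281.891) = -0.083.

-0.083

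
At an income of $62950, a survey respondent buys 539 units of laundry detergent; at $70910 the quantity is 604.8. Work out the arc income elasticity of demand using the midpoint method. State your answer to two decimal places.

0.97

ΔQ = 604.8 − 539 = 65.8; midpoint Q̄ = (539 + 604.8)/2 = 571.9.
ΔI = 70910 − 62950 = 7960; midpoint Ī = (62950 + 70910)/2 = 66930.
η = (ΔQ/Q̄) ÷ (ΔI/Ī) = (65.8/571.9) ÷ (7960/66930) = 0.97.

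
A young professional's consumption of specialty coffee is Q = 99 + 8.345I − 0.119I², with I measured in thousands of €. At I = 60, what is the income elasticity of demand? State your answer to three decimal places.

-2.079

At I = 60: Q = 171.3000.
dQ/dI = 8.345 − 0.238I = -5.93500.
η = (dQ/dI)·(I/Q) = -5.93500 × (60/171.3000) = -2.079.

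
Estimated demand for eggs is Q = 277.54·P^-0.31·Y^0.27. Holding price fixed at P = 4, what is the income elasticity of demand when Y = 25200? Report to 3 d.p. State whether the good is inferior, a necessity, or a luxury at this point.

For a multiplicative demand Q = A·P^α·Y^β, the income elasticity is β everywhere.
Here β = 0.27, so η = 0.270.
Since 0 < η < 1, this is a necessity.

0.270 (necessity)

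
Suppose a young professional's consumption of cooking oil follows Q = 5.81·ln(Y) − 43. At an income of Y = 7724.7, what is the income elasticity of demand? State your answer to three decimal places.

0.645

At Y = 7724.7: Q = 9.012.
dQ/dY = 5.81/Y = 0.000752133 at this income.
η = (dQ/dY)·(Y/Q) = 0.000752133 × (7724.7/9.012) = 0.645.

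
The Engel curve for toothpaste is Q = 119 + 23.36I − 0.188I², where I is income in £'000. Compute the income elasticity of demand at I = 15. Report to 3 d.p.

0.622

At I = 15: Q = 427.1000.
dQ/dI = 23.36 − 0.376I = 17.72000.
η = (dQ/dI)·(I/Q) = 17.72000 × (15/427.1000) = 0.622.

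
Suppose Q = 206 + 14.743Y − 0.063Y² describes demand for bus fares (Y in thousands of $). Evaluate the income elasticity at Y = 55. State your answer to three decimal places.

At Y = 55: Q = 826.2900.
dQ/dY = 14.743 − 0.126Y = 7.81300.
η = (dQ/dY)·(Y/Q) = 7.81300 × (55/826.2900) = 0.520.

0.520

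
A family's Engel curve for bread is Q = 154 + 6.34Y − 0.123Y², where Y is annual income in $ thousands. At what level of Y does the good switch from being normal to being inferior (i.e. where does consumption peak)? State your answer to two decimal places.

25.77

dQ/dY = 6.34 − 0.246Y.
The good is inferior where dQ/dY < 0. Setting dQ/dY = 0 gives Y = 6.34 / 0.246 = 25.77.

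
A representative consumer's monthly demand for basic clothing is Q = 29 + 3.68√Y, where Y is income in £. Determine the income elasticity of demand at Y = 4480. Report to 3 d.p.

At Y = 4480: Q = 275.313.
dQ/dY = 3.68/(2√Y) = 0.0274903 at this income.
η = (dQ/dY)·(Y/Q) = 0.0274903 × (4480/275.313) = 0.447.

0.447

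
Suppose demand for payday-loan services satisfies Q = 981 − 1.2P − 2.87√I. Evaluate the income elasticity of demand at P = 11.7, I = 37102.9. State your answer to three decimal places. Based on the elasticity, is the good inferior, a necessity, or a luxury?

At P = 11.7, I = 37102.9: Q = 414.137.
Holding P constant, ∂Q/∂I = -2.87/(2√I) = -0.00744986.
η_I = (∂Q/∂I)·(I/Q) = -0.00744986 × (37102.9/414.137) = -0.667.
Since η < 0, this is an inferior good.

-0.667 (inferior good)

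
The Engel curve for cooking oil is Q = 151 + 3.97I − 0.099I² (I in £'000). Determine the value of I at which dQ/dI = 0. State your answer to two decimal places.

20.05

dQ/dI = 3.97 − 0.198I.
The good is inferior where dQ/dI < 0. Setting dQ/dI = 0 gives I = 3.97 / 0.198 = 20.05.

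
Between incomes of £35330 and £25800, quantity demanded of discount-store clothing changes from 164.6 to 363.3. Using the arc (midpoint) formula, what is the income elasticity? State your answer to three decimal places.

-2.414

ΔQ = 363.3 − 164.6 = 198.7; midpoint Q̄ = (164.6 + 363.3)/2 = 263.95.
ΔI = 25800 − 35330 = -9530; midpoint Ī = (35330 + 25800)/2 = 30565.
η = (ΔQ/Q̄) ÷ (ΔI/Ī) = (198.7/263.95) ÷ (-9530/30565) = -2.414.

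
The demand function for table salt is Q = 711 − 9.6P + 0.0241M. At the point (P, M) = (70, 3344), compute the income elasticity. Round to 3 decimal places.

At P = 70, M = 3344: Q = 119.590.
Holding P constant, ∂Q/∂M = 0.0241.
η_M = (∂Q/∂M)·(M/Q) = 0.0241 × (3344/119.590) = 0.674.

0.674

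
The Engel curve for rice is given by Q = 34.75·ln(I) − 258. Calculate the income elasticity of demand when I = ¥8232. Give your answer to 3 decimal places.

0.628

At I = 8232: Q = 55.299.
dQ/dI = 34.75/I = 0.00422133 at this income.
η = (dQ/dI)·(I/Q) = 0.00422133 × (8232/55.299) = 0.628.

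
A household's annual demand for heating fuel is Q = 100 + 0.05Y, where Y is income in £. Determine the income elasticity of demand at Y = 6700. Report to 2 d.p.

At Y = 6700: Q = 435.000.
dQ/dY = 0.05.
η = (dQ/dY)·(Y/Q) = 0.05 × (6700/435.000) = 0.77.

0.77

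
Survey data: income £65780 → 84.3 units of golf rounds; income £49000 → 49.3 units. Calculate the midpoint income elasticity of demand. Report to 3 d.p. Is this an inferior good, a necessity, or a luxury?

ΔQ = 49.3 − 84.3 = -35; midpoint Q̄ = (84.3 + 49.3)/2 = 66.8.
ΔI = 49000 − 65780 = -16780; midpoint Ī = (65780 + 49000)/2 = 57390.
η = (ΔQ/Q̄) ÷ (ΔI/Ī) = (-35/66.8) ÷ (-16780/57390) = 1.792.
η > 1 ⇒ luxury.

1.792 (luxury)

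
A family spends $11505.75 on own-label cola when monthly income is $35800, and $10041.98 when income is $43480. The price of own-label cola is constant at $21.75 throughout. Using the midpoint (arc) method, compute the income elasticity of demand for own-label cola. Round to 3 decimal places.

-0.701

With a constant price, Q₁ = 11505.75/21.75 = 529.000 and Q₂ = 10041.98/21.75 = 461.700 (equivalently, work directly with expenditure since P cancels).
Midpoint %ΔQ = (10041.98 − 11505.75)/10773.87 = -0.13586; midpoint %ΔI = (43480 − 35800)/39640 = 0.19374.
η = -0.13586 / 0.19374 = -0.701.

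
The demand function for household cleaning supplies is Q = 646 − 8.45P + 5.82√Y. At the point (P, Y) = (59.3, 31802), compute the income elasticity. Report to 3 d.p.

At P = 59.3, Y = 31802: Q = 1182.802.
Holding P constant, ∂Q/∂Y = 5.82/(2√Y) = 0.016318.
η_Y = (∂Q/∂Y)·(Y/Q) = 0.016318 × (31802/1182.802) = 0.439.

0.439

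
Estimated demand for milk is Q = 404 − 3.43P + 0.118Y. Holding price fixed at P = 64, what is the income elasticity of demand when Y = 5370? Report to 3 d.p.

0.775

At P = 64, Y = 5370: Q = 818.140.
Holding P constant, ∂Q/∂Y = 0.118.
η_Y = (∂Q/∂Y)·(Y/Q) = 0.118 × (5370/818.140) = 0.775.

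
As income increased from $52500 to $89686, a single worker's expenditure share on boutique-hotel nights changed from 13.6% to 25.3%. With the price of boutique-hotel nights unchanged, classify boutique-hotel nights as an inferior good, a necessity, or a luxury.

The budget share rises as income rises, so η > 1.

luxury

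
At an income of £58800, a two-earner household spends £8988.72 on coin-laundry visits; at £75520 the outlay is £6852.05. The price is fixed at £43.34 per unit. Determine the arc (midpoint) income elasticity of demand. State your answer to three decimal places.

-1.084

With a constant price, Q₁ = 8988.72/43.34 = 207.400 and Q₂ = 6852.05/43.34 = 158.100 (equivalently, work directly with expenditure since P cancels).
Midpoint %ΔQ = (6852.05 − 8988.72)/7920.39 = -0.26977; midpoint %ΔI = (75520 − 58800)/67160 = 0.24896.
η = -0.26977 / 0.24896 = -1.084.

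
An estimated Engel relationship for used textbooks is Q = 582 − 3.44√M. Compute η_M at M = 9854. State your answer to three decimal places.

-0.710

At M = 9854: Q = 240.520.
dQ/dM = -3.44/(2√M) = -0.017327 at this income.
η = (dQ/dM)·(M/Q) = -0.017327 × (9854/240.520) = -0.710.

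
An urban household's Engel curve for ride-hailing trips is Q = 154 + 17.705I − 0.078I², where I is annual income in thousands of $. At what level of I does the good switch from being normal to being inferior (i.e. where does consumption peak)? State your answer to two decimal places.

113.49

dQ/dI = 17.705 − 0.156I.
The good is inferior where dQ/dI < 0. Setting dQ/dI = 0 gives I = 17.705 / 0.156 = 113.49.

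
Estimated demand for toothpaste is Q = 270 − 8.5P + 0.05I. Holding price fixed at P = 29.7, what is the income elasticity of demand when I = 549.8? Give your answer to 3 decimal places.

At P = 29.7, I = 549.8: Q = 45.040.
Holding P constant, ∂Q/∂I = 0.05.
η_I = (∂Q/∂I)·(I/Q) = 0.05 × (549.8/45.040) = 0.610.

0.610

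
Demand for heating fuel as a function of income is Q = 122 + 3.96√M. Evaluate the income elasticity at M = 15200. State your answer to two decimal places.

0.40

At M = 15200: Q = 610.222.
dQ/dM = 3.96/(2√M) = 0.0160599 at this income.
η = (dQ/dM)·(M/Q) = 0.0160599 × (15200/610.222) = 0.40.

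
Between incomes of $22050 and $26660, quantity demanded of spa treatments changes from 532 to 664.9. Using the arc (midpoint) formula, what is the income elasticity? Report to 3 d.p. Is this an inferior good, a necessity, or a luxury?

1.173 (luxury)

ΔQ = 664.9 − 532 = 132.9; midpoint Q̄ = (532 + 664.9)/2 = 598.45.
ΔI = 26660 − 22050 = 4610; midpoint Ī = (22050 + 26660)/2 = 24355.
η = (ΔQ/Q̄) ÷ (ΔI/Ī) = (132.9/598.45) ÷ (4610/24355) = 1.173.
η > 1 ⇒ luxury.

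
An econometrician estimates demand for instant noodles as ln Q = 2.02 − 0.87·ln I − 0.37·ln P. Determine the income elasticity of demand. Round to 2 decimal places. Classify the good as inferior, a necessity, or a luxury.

In a log-linear demand, the coefficient on ln I is the income elasticity.
So η = -0.87.
η < 0 ⇒ inferior good.

-0.87 (inferior good)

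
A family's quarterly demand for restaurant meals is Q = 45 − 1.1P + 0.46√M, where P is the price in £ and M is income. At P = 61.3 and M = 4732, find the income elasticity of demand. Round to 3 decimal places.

At P = 61.3, M = 4732: Q = 9.213.
Holding P constant, ∂Q/∂M = 0.46/(2√M) = 0.00334353.
η_M = (∂Q/∂M)·(M/Q) = 0.00334353 × (4732/9.213) = 1.717.

1.717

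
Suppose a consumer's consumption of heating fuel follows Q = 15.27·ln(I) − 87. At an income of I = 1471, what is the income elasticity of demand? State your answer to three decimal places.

At I = 1471: Q = 24.375.
dQ/dI = 15.27/I = 0.0103807 at this income.
η = (dQ/dI)·(I/Q) = 0.0103807 × (1471/24.375) = 0.626.

0.626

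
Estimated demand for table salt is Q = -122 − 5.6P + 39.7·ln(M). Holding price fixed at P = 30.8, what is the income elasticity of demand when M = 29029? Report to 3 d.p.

At P = 30.8, M = 29029: Q = 113.479.
Holding P constant, ∂Q/∂M = 39.7/M = 0.0013676.
η_M = (∂Q/∂M)·(M/Q) = 0.0013676 × (29029/113.479) = 0.350.

0.350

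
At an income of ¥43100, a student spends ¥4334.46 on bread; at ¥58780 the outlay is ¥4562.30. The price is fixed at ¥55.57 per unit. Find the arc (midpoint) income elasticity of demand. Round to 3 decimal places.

0.166

With a constant price, Q₁ = 4334.46/55.57 = 78.000 and Q₂ = 4562.30/55.57 = 82.100 (equivalently, work directly with expenditure since P cancels).
Midpoint %ΔQ = (4562.30 − 4334.46)/4448.38 = 0.05122; midpoint %ΔI = (58780 − 43100)/50940 = 0.30781.
η = 0.05122 / 0.30781 = 0.166.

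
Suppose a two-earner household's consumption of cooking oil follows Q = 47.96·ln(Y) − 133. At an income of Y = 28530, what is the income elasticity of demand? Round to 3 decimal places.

0.134

At Y = 28530: Q = 359.008.
dQ/dY = 47.96/Y = 0.00168104 at this income.
η = (dQ/dY)·(Y/Q) = 0.00168104 × (28530/359.008) = 0.134.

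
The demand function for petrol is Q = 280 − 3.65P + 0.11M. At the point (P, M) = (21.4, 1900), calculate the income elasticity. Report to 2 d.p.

0.51

At P = 21.4, M = 1900: Q = 410.890.
Holding P constant, ∂Q/∂M = 0.11.
η_M = (∂Q/∂M)·(M/Q) = 0.11 × (1900/410.890) = 0.51.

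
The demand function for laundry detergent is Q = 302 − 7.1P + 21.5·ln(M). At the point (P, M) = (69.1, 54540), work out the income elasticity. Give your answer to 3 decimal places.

0.469

At P = 69.1, M = 54540: Q = 45.884.
Holding P constant, ∂Q/∂M = 21.5/M = 0.000394206.
η_M = (∂Q/∂M)·(M/Q) = 0.000394206 × (54540/45.884) = 0.469.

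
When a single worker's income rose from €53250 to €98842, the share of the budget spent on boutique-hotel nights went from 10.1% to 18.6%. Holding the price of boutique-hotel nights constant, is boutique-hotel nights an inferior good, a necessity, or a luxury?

luxury

The budget share rises as income rises, so η > 1.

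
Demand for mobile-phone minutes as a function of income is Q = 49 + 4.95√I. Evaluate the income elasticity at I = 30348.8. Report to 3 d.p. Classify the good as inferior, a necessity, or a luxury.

At I = 30348.8: Q = 911.335.
dQ/dI = 4.95/(2√I) = 0.0142071 at this income.
η = (dQ/dI)·(I/Q) = 0.0142071 × (30348.8/911.335) = 0.473.
Since 0 < η < 1, the good is a necessity.

0.473 (necessity)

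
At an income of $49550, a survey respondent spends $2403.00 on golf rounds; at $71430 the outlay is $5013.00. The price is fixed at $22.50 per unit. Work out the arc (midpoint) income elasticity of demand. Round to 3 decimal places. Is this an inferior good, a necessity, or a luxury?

1.946 (luxury)

With a constant price, Q₁ = 2403.00/22.50 = 106.800 and Q₂ = 5013.00/22.50 = 222.800 (equivalently, work directly with expenditure since P cancels).
Midpoint %ΔQ = (5013.00 − 2403.00)/3708.00 = 0.70388; midpoint %ΔI = (71430 − 49550)/60490 = 0.36171.
η = 0.70388 / 0.36171 = 1.946.
η > 1 ⇒ luxury.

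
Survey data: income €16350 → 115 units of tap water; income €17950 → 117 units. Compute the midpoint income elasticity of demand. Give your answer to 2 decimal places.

0.18

ΔQ = 117 − 115 = 2; midpoint Q̄ = (115 + 117)/2 = 116.
ΔI = 17950 − 16350 = 1600; midpoint Ī = (16350 + 17950)/2 = 17150.
η = (ΔQ/Q̄) ÷ (ΔI/Ī) = (2/116) ÷ (1600/17150) = 0.18.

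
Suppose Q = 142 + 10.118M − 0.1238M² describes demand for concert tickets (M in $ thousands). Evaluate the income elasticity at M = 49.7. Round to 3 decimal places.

-0.321

At M = 49.7: Q = 339.0675.
dQ/dM = 10.118 − 0.2476M = -2.18772.
η = (dQ/dM)·(M/Q) = -2.18772 × (49.7/339.0675) = -0.321.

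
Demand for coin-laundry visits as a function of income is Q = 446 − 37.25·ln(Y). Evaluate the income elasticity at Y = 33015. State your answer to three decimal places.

At Y = 33015: Q = 58.424.
dQ/dY = -37.25/Y = -0.00112828 at this income.
η = (dQ/dY)·(Y/Q) = -0.00112828 × (33015/58.424) = -0.638.

-0.638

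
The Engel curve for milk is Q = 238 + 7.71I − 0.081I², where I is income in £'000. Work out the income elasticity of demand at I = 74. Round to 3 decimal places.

At I = 74: Q = 364.9840.
dQ/dI = 7.71 − 0.162I = -4.27800.
η = (dQ/dI)·(I/Q) = -4.27800 × (74/364.9840) = -0.867.

-0.867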